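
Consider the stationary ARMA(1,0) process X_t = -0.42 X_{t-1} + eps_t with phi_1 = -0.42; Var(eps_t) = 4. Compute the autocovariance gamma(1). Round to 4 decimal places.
\gamma(1) = -2.0398

Multiply the model equation by X_{t-k} and take expectations. With theta_0 = psi_0 = 1 and psi_j the MA(infinity) weights, this gives
  gamma(k) - sum_i phi_i gamma(k-i) = c_k,
  c_k = sigma^2 * sum_{j=k..q} theta_j psi_{j-k}   (c_k = 0 for k > q),
using gamma(-m) = gamma(m).
Pure AR (q = 0): c_0 = sigma^2 = 4, c_k = 0 for k >= 1.
Equations for k = 0 and k = 1 (AR order 1):
  gamma(0) = phi_1 gamma(1) + c_0
  gamma(1) = phi_1 gamma(0) + c_1
Substituting the second into the first: gamma(0) (1 - phi_1^2) = c_0 + phi_1 c_1, so
  gamma(0) = c_0 / (1 - phi_1^2) = 4 / (1 - (-0.42)^2) = 4 / 0.8236 = 4.856727.
  gamma(1) = phi_1 gamma(0) = (-0.42)(4.856727) = -2.039825.
Therefore gamma(1) = -2.0398 (to 4 decimal places).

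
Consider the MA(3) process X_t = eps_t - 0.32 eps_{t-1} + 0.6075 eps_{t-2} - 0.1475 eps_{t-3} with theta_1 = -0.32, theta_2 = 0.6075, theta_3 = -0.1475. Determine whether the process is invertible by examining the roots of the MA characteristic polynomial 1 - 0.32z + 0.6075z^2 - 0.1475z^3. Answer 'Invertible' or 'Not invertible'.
\text{Invertible}

The MA(q) characteristic polynomial is P(z) = 1 - 0.32z + 0.6075z^2 - 0.1475z^3.
Invertibility requires all roots to lie outside the unit circle, i.e. |z| > 1 for every root.
Degree 3: look for a simple real root z0 first, then factor out (1 - z/z0) and solve the remaining quadratic.
Testing z0 = 4: P(4) = 1 + (-0.32)(4) + (0.6075)(4)^2 + (-0.1475)(4)^3
  = 1 + (-1.28) + (9.72) + (-9.44) = 0.  So z_0 = 4 is a root, |z_0| = 4.
Divide out the factor (1 - 0.25 z) = (1 - z/z0) (since 1/z0 = 0.25):
  P(z) = (1 - 0.25 z)(1 + (-0.07) z + (0.59) z^2)
  [check: z-coef -0.07 - (0.25) = -0.32; z^2-coef 0.59 - (0.25)(-0.07) = 0.6075; z^3-coef -(0.25)(0.59) = -0.1475.]
Remaining roots from the quadratic factor 1 + (-0.07) z + (0.59) z^2:
  Set 1 + (-0.07) z + (0.59) z^2 = 0, i.e. a z^2 + b z + c = 0 with a = 0.59, b = -0.07, c = 1.
  Discriminant D = b^2 - 4ac = (-0.07)^2 - 4*(0.59)*1 = 0.0049 - (2.36) = -2.3551.
  D < 0, so the roots are the complex-conjugate pair z = (-b +/- i sqrt(-D)) / (2a) = 0.0593 +/- 1.3005i.
  For a conjugate pair |z|^2 = z * conj(z) = (product of roots) = c/a = 1/(0.59) = 1.694915, so |z| = sqrt(1.694915) = 1.3019 for both roots.
Moduli of all roots: 4.0000, 1.3019, 1.3019.
All moduli strictly greater than 1? Yes.
Verdict: Invertible.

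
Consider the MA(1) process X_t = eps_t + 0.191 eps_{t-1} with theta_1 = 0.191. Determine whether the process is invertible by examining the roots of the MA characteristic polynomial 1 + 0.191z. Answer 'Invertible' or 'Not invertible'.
\text{Invertible}

The MA(q) characteristic polynomial is P(z) = 1 + 0.191z.
Invertibility requires all roots to lie outside the unit circle, i.e. |z| > 1 for every root.
This is linear in z: 1 + (0.191) z = 0  =>  z = -1/(0.191) = -5.235602,  |z| = 5.235602.
Moduli of all roots: 5.2356.
All moduli strictly greater than 1? Yes.
Verdict: Invertible.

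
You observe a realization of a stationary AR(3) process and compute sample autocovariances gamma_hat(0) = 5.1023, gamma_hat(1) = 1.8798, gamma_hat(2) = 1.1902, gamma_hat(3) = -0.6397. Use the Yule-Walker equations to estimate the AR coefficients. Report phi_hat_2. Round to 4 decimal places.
\hat\phi_{2} = 0.2060

The Yule-Walker equations for an AR(p) process read, in matrix form,
  Gamma_p phi = r_p,   with   (Gamma_p)_{ij} = gamma(|i - j|),
                       (r_p)_i = gamma(i),   i,j = 1..p.
Substitute the sample gammas (Toeplitz matrix and right-hand side of size 3):
  Gamma_p = [[5.1023, 1.8798, 1.1902], [1.8798, 5.1023, 1.8798], [1.1902, 1.8798, 5.1023]]
  r_p     = [1.8798, 1.1902, -0.6397]
Written out (R1..R3):
  (R1) 5.1023 phi_1 + 1.8798 phi_2 + 1.1902 phi_3 = 1.8798
  (R2) 1.8798 phi_1 + 5.1023 phi_2 + 1.8798 phi_3 = 1.1902
  (R3) 1.1902 phi_1 + 1.8798 phi_2 + 5.1023 phi_3 = -0.6397
Gaussian elimination:
  R2 <- R2 - (1.8798/5.1023) R1 = R2 - (0.368422) R1:  4.40974 phi_2 + 1.441304 phi_3 = 0.49764
  R3 <- R3 - (1.1902/5.1023) R1 = R3 - (0.233267) R1:  1.441304 phi_2 + 4.824665 phi_3 = -1.078196
  R3 <- R3 - (1.441304/4.40974) R2 = R3 - (0.326846) R2:  4.353581 phi_3 = -1.240847
Back-substitution:
  phi_hat_3 = -1.240847 / 4.353581 = -0.285018
  phi_hat_2 = (0.49764 - (1.441304)(-0.285018)) / 4.40974 = 0.206007
  phi_hat_1 = (1.8798 - (1.8798)(0.206007) - (1.1902)(-0.285018)) / 5.1023 = 0.35901
So phi_hat = [0.3590, 0.2060, -0.2850].
Therefore phi_hat_2 = 0.2060.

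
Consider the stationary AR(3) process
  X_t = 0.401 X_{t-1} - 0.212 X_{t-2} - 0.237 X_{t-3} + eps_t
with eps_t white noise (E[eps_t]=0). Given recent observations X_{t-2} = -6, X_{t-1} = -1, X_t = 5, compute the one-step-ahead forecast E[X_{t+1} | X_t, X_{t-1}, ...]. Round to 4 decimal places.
E[X_{t+1} \mid \mathcal F_t] = 3.6390

For an AR(p) model X_t = c + sum_i phi_i X_{t-i} + eps_t, the
one-step-ahead conditional mean is
  E[X_{t+1} | X_t, ...] = c + sum_i phi_i X_{t+1-i}.
Substitute known values:
  E[X_{t+1} | ...] = (0.401) * (5) + (-0.212) * (-1) + (-0.237) * (-6)
                   = 3.6390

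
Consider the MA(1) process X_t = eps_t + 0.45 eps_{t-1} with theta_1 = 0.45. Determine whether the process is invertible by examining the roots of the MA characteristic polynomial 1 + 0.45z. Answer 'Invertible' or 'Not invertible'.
\text{Invertible}

The MA(q) characteristic polynomial is P(z) = 1 + 0.45z.
Invertibility requires all roots to lie outside the unit circle, i.e. |z| > 1 for every root.
This is linear in z: 1 + (0.45) z = 0  =>  z = -1/(0.45) = -2.222222,  |z| = 2.222222.
Moduli of all roots: 2.2222.
All moduli strictly greater than 1? Yes.
Verdict: Invertible.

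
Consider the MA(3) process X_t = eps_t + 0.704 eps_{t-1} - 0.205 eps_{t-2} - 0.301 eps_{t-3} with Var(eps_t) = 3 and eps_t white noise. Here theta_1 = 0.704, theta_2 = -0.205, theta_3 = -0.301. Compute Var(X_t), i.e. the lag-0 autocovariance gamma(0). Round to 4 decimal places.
\gamma(0) = 4.8847

For an MA(q) process X_t = eps_t + sum_i theta_i eps_{t-i} with
Var(eps_t) = sigma^2, the variance is
  gamma(0) = sigma^2 * (1 + sum_i theta_i^2).
  sum_i theta_i^2 = (0.704)^2 + (-0.205)^2 + (-0.301)^2 = 0.495616 + 0.042025 + 0.090601 = 0.628242.
  gamma(0) = 3 * (1 + 0.628242) = 3 * 1.628242 = 4.884726, which rounds to 4.8847.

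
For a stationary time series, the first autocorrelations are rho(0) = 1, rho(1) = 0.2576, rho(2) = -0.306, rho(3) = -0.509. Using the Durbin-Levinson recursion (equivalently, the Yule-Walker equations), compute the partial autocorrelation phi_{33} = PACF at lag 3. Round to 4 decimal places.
\phi_{33} = -0.3770

The PACF at lag k is phi_{kk}, the last component of the solution
to the Yule-Walker system G_k phi = r_k where
  (G_k)_{ij} = rho(|i - j|), (r_k)_i = rho(i), i,j = 1..k.
Equivalently, Durbin-Levinson gives phi_{kk} iteratively:
  phi_{11} = rho(1)
  phi_{kk} = [rho(k) - sum_{j=1..k-1} phi_{k-1,j} rho(k-j)]
            / [1 - sum_{j=1..k-1} phi_{k-1,j} rho(j)],
  phi_{k,j} = phi_{k-1,j} - phi_{kk} phi_{k-1,k-j},  j = 1..k-1.
Step k = 1:
  phi_11 = rho(1) = 0.2576.
Step k = 2:
  phi_22 = [rho(2) - phi_11 rho(1)] / [1 - phi_11 rho(1)] = [-0.306 - (0.2576)(0.2576)] / [1 - (0.2576)(0.2576)]
         = -0.37235776 / 0.93364224 = -0.398823.
  Update: phi_21 = phi_11 - phi_22 phi_11 = 0.2576 - (-0.398823)(0.2576) = 0.360337.
Step k = 3:
  phi_33 = [rho(3) - phi_21 rho(2) - phi_22 rho(1)] / [1 - phi_21 rho(1) - phi_22 rho(2)]
    numerator   = -0.509 - (0.360337)(-0.306) - (-0.398823)(0.2576) = -0.29600022
    denominator = 1 - (0.360337)(0.2576) - (-0.398823)(-0.306) = 0.7851375
  phi_33 = -0.29600022 / 0.7851375 = -0.377.
Therefore phi_{33} = -0.3770.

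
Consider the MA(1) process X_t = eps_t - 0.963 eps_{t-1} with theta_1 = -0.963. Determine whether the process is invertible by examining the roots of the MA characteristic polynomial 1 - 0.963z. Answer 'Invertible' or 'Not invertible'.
\text{Invertible}

The MA(q) characteristic polynomial is P(z) = 1 - 0.963z.
Invertibility requires all roots to lie outside the unit circle, i.e. |z| > 1 for every root.
This is linear in z: 1 + (-0.963) z = 0  =>  z = -1/(-0.963) = 1.038422,  |z| = 1.038422.
Moduli of all roots: 1.0384.
All moduli strictly greater than 1? Yes.
Verdict: Invertible.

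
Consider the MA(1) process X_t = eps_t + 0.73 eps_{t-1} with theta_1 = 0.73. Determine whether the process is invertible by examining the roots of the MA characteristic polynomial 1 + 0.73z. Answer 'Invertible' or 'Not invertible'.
\text{Invertible}

The MA(q) characteristic polynomial is P(z) = 1 + 0.73z.
Invertibility requires all roots to lie outside the unit circle, i.e. |z| > 1 for every root.
This is linear in z: 1 + (0.73) z = 0  =>  z = -1/(0.73) = -1.369863,  |z| = 1.369863.
Moduli of all roots: 1.3699.
All moduli strictly greater than 1? Yes.
Verdict: Invertible.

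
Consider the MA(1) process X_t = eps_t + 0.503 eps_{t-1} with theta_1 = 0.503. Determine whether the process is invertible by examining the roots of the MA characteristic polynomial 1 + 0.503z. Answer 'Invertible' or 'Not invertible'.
\text{Invertible}

The MA(q) characteristic polynomial is P(z) = 1 + 0.503z.
Invertibility requires all roots to lie outside the unit circle, i.e. |z| > 1 for every root.
This is linear in z: 1 + (0.503) z = 0  =>  z = -1/(0.503) = -1.988072,  |z| = 1.988072.
Moduli of all roots: 1.9881.
All moduli strictly greater than 1? Yes.
Verdict: Invertible.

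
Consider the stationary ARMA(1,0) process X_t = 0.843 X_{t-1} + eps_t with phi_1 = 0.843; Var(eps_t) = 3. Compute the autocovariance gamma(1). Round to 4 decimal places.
\gamma(1) = 8.7402

Multiply the model equation by X_{t-k} and take expectations. With theta_0 = psi_0 = 1 and psi_j the MA(infinity) weights, this gives
  gamma(k) - sum_i phi_i gamma(k-i) = c_k,
  c_k = sigma^2 * sum_{j=k..q} theta_j psi_{j-k}   (c_k = 0 for k > q),
using gamma(-m) = gamma(m).
Pure AR (q = 0): c_0 = sigma^2 = 3, c_k = 0 for k >= 1.
Equations for k = 0 and k = 1 (AR order 1):
  gamma(0) = phi_1 gamma(1) + c_0
  gamma(1) = phi_1 gamma(0) + c_1
Substituting the second into the first: gamma(0) (1 - phi_1^2) = c_0 + phi_1 c_1, so
  gamma(0) = c_0 / (1 - phi_1^2) = 3 / (1 - (0.843)^2) = 3 / 0.289351 = 10.368031.
  gamma(1) = phi_1 gamma(0) = (0.843)(10.368031) = 8.74025.
Therefore gamma(1) = 8.7402 (to 4 decimal places).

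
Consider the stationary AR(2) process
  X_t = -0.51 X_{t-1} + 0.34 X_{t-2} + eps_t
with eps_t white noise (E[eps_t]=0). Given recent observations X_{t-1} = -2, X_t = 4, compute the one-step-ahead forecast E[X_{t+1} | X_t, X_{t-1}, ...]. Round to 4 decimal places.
E[X_{t+1} \mid \mathcal F_t] = -2.7200

For an AR(p) model X_t = c + sum_i phi_i X_{t-i} + eps_t, the
one-step-ahead conditional mean is
  E[X_{t+1} | X_t, ...] = c + sum_i phi_i X_{t+1-i}.
Substitute known values:
  E[X_{t+1} | ...] = (-0.51) * (4) + (0.34) * (-2)
                   = -2.7200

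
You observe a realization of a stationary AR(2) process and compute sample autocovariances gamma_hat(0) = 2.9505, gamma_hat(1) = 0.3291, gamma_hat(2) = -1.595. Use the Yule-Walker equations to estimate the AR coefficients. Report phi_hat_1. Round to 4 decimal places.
\hat\phi_{1} = 0.1740

The Yule-Walker equations for an AR(p) process read, in matrix form,
  Gamma_p phi = r_p,   with   (Gamma_p)_{ij} = gamma(|i - j|),
                       (r_p)_i = gamma(i),   i,j = 1..p.
Substitute the sample gammas (Toeplitz matrix and right-hand side of size 2):
  Gamma_p = [[2.9505, 0.3291], [0.3291, 2.9505]]
  r_p     = [0.3291, -1.595]
Written out:
  2.9505 phi_1 + 0.3291 phi_2 = 0.3291
  0.3291 phi_1 + 2.9505 phi_2 = -1.595
Solve by Cramer's rule:
  det = gamma(0)^2 - gamma(1)^2 = (2.9505)^2 - (0.3291)^2 = 8.70545025 - 0.10830681 = 8.59714344
  phi_hat_1 = [gamma(1) gamma(0) - gamma(1) gamma(2)] / det = [(0.3291)(2.9505) - (0.3291)(-1.595)] / 8.59714344 = 1.49592405 / 8.59714344 = 0.174
  phi_hat_2 = [gamma(0) gamma(2) - gamma(1)^2] / det = [(2.9505)(-1.595) - (0.3291)^2] / 8.59714344 = -4.81435431 / 8.59714344 = -0.56
So phi_hat = [0.1740, -0.5600].
Therefore phi_hat_1 = 0.1740.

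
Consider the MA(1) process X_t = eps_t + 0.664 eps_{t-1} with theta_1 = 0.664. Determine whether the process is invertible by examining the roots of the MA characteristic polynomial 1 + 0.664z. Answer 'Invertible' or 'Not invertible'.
\text{Invertible}

The MA(q) characteristic polynomial is P(z) = 1 + 0.664z.
Invertibility requires all roots to lie outside the unit circle, i.e. |z| > 1 for every root.
This is linear in z: 1 + (0.664) z = 0  =>  z = -1/(0.664) = -1.506024,  |z| = 1.506024.
Moduli of all roots: 1.5060.
All moduli strictly greater than 1? Yes.
Verdict: Invertible.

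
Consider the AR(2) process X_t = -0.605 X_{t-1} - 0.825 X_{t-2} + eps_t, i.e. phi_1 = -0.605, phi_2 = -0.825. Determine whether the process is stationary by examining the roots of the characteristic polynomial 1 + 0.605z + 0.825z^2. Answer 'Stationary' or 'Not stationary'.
\text{Stationary}

The AR(p) characteristic polynomial is P(z) = 1 + 0.605z + 0.825z^2.
Stationarity requires all roots to lie outside the unit circle, i.e. |z| > 1 for every root.
Set 1 + (0.605) z + (0.825) z^2 = 0, i.e. a z^2 + b z + c = 0 with a = 0.825, b = 0.605, c = 1.
Discriminant D = b^2 - 4ac = (0.605)^2 - 4*(0.825)*1 = 0.366025 - (3.3) = -2.933975.
D < 0, so the roots are the complex-conjugate pair z = (-b +/- i sqrt(-D)) / (2a) = -0.3667 +/- 1.0381i.
For a conjugate pair |z|^2 = z * conj(z) = (product of roots) = c/a = 1/(0.825) = 1.212121, so |z| = sqrt(1.212121) = 1.101 for both roots.
Moduli of all roots: 1.1010, 1.1010.
All moduli strictly greater than 1? Yes.
Verdict: Stationary.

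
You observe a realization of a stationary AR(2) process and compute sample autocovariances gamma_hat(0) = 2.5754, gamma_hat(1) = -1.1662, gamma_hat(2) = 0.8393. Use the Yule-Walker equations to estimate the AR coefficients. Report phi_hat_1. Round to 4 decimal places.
\hat\phi_{1} = -0.3840

The Yule-Walker equations for an AR(p) process read, in matrix form,
  Gamma_p phi = r_p,   with   (Gamma_p)_{ij} = gamma(|i - j|),
                       (r_p)_i = gamma(i),   i,j = 1..p.
Substitute the sample gammas (Toeplitz matrix and right-hand side of size 2):
  Gamma_p = [[2.5754, -1.1662], [-1.1662, 2.5754]]
  r_p     = [-1.1662, 0.8393]
Written out:
  2.5754 phi_1 - 1.1662 phi_2 = -1.1662
  -1.1662 phi_1 + 2.5754 phi_2 = 0.8393
Solve by Cramer's rule:
  det = gamma(0)^2 - gamma(1)^2 = (2.5754)^2 - (-1.1662)^2 = 6.63268516 - 1.36002244 = 5.27266272
  phi_hat_1 = [gamma(1) gamma(0) - gamma(1) gamma(2)] / det = [(-1.1662)(2.5754) - (-1.1662)(0.8393)] / 5.27266272 = -2.02463982 / 5.27266272 = -0.384
  phi_hat_2 = [gamma(0) gamma(2) - gamma(1)^2] / det = [(2.5754)(0.8393) - (-1.1662)^2] / 5.27266272 = 0.80151078 / 5.27266272 = 0.152
So phi_hat = [-0.3840, 0.1520].
Therefore phi_hat_1 = -0.3840.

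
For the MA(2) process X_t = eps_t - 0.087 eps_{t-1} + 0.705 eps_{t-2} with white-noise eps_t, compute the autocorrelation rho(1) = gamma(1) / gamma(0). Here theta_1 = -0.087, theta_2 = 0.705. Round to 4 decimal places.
\rho(1) = -0.0986

For an MA(q) process with theta_0 = 1, the autocovariance is
  gamma(k) = sigma^2 * sum_{i=0..q-k} theta_i * theta_{i+k},
and rho(k) = gamma(k) / gamma(0). Sigma^2 cancels.
  numerator   = (1)*(-0.087) + (-0.087)*(0.705) = -0.148335.
  denominator = (1)^2 + (-0.087)^2 + (0.705)^2 = 1.504594.
  rho(1) = -0.148335 / 1.504594 = -0.0986.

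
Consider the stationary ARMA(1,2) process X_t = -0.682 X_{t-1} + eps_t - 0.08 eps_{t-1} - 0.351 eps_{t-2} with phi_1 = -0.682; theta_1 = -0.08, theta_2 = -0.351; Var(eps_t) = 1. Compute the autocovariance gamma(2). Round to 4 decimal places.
\gamma(2) = 0.2811

Multiply the model equation by X_{t-k} and take expectations. With theta_0 = psi_0 = 1 and psi_j the MA(infinity) weights, this gives
  gamma(k) - sum_i phi_i gamma(k-i) = c_k,
  c_k = sigma^2 * sum_{j=k..q} theta_j psi_{j-k}   (c_k = 0 for k > q),
using gamma(-m) = gamma(m).
psi-weights needed (psi_j = theta_j + sum_i phi_i psi_{j-i}):
  psi_1 = theta_1 + phi_1 = -0.08 + (-0.682) = -0.762
  psi_2 = theta_2 + phi_1 psi_1 = -0.351 + (-0.682)(-0.762) = 0.168684
Right-hand sides:
  c_0 = sigma^2 (1 + theta_1 psi_1 + theta_2 psi_2) = 1 * (1 + (-0.08)(-0.762) + (-0.351)(0.168684)) = 1 * 1.001752 = 1.001752
  c_1 = sigma^2 (theta_1 + theta_2 psi_1) = 1 * (-0.08 + (-0.351)(-0.762)) = 0.187462
  c_2 = sigma^2 theta_2 = 1 * (-0.351) = -0.351
Equations for k = 0 and k = 1 (AR order 1):
  gamma(0) = phi_1 gamma(1) + c_0
  gamma(1) = phi_1 gamma(0) + c_1
Substituting the second into the first: gamma(0) (1 - phi_1^2) = c_0 + phi_1 c_1, so
  gamma(0) = (c_0 + phi_1 c_1) / (1 - phi_1^2) = (1.001752 + (-0.682)(0.187462)) / (1 - (-0.682)^2) = 0.873903 / 0.534876 = 1.633842.
  gamma(1) = phi_1 gamma(0) + c_1 = (-0.682)(1.633842) + (0.187462) = -0.926818.
For k = 2: gamma(2) = phi_1 gamma(1) + c_2
  = (-0.682)(-0.926818) + (-0.351) = 0.28109.
Therefore gamma(2) = 0.2811 (to 4 decimal places).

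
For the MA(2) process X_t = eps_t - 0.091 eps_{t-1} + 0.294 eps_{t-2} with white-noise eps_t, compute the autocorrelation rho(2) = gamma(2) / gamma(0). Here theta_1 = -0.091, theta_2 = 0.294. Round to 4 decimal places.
\rho(2) = 0.2686

For an MA(q) process with theta_0 = 1, the autocovariance is
  gamma(k) = sigma^2 * sum_{i=0..q-k} theta_i * theta_{i+k},
and rho(k) = gamma(k) / gamma(0). Sigma^2 cancels.
  numerator   = (1)*(0.294) = 0.294.
  denominator = (1)^2 + (-0.091)^2 + (0.294)^2 = 1.094717.
  rho(2) = 0.294 / 1.094717 = 0.2686.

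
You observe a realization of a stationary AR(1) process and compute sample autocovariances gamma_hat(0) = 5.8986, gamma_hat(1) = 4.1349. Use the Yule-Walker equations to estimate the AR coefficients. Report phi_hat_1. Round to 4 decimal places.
\hat\phi_{1} = 0.7010

The Yule-Walker equations for an AR(p) process read, in matrix form,
  Gamma_p phi = r_p,   with   (Gamma_p)_{ij} = gamma(|i - j|),
                       (r_p)_i = gamma(i),   i,j = 1..p.
Substitute the sample gammas (Toeplitz matrix and right-hand side of size 1):
  Gamma_p = [[5.8986]]
  r_p     = [4.1349]
With p = 1 this is the single equation gamma(0) phi_1 = gamma(1):
  phi_hat_1 = gamma(1) / gamma(0) = 4.1349 / 5.8986 = 0.7010.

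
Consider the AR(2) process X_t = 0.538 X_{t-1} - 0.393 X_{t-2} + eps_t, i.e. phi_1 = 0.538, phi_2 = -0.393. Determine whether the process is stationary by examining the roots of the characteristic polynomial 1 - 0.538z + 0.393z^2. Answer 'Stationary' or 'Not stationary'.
\text{Stationary}

The AR(p) characteristic polynomial is P(z) = 1 - 0.538z + 0.393z^2.
Stationarity requires all roots to lie outside the unit circle, i.e. |z| > 1 for every root.
Set 1 + (-0.538) z + (0.393) z^2 = 0, i.e. a z^2 + b z + c = 0 with a = 0.393, b = -0.538, c = 1.
Discriminant D = b^2 - 4ac = (-0.538)^2 - 4*(0.393)*1 = 0.289444 - (1.572) = -1.282556.
D < 0, so the roots are the complex-conjugate pair z = (-b +/- i sqrt(-D)) / (2a) = 0.6845 +/- 1.4408i.
For a conjugate pair |z|^2 = z * conj(z) = (product of roots) = c/a = 1/(0.393) = 2.544529, so |z| = sqrt(2.544529) = 1.5952 for both roots.
Moduli of all roots: 1.5952, 1.5952.
All moduli strictly greater than 1? Yes.
Verdict: Stationary.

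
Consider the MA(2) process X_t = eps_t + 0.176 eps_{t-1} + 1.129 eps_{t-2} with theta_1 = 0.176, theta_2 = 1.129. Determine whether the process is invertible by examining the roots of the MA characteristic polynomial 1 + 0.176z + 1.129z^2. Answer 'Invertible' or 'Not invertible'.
\text{Not invertible}

The MA(q) characteristic polynomial is P(z) = 1 + 0.176z + 1.129z^2.
Invertibility requires all roots to lie outside the unit circle, i.e. |z| > 1 for every root.
Set 1 + (0.176) z + (1.129) z^2 = 0, i.e. a z^2 + b z + c = 0 with a = 1.129, b = 0.176, c = 1.
Discriminant D = b^2 - 4ac = (0.176)^2 - 4*(1.129)*1 = 0.030976 - (4.516) = -4.485024.
D < 0, so the roots are the complex-conjugate pair z = (-b +/- i sqrt(-D)) / (2a) = -0.0779 +/- 0.9379i.
For a conjugate pair |z|^2 = z * conj(z) = (product of roots) = c/a = 1/(1.129) = 0.88574, so |z| = sqrt(0.88574) = 0.9411 for both roots.
Moduli of all roots: 0.9411, 0.9411.
All moduli strictly greater than 1? No.
Verdict: Not invertible.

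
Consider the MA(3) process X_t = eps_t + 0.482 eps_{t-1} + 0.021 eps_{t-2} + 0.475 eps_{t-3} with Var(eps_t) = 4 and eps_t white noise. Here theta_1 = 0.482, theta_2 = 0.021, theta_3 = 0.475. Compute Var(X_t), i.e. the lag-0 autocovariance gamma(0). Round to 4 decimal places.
\gamma(0) = 5.8336

For an MA(q) process X_t = eps_t + sum_i theta_i eps_{t-i} with
Var(eps_t) = sigma^2, the variance is
  gamma(0) = sigma^2 * (1 + sum_i theta_i^2).
  sum_i theta_i^2 = (0.482)^2 + (0.021)^2 + (0.475)^2 = 0.232324 + 0.000441 + 0.225625 = 0.45839.
  gamma(0) = 4 * (1 + 0.45839) = 4 * 1.45839 = 5.83356, which rounds to 5.8336.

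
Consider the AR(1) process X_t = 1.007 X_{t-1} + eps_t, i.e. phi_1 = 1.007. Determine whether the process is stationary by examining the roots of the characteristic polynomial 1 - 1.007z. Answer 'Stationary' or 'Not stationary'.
\text{Not stationary}

The AR(p) characteristic polynomial is P(z) = 1 - 1.007z.
Stationarity requires all roots to lie outside the unit circle, i.e. |z| > 1 for every root.
This is linear in z: 1 + (-1.007) z = 0  =>  z = -1/(-1.007) = 0.993049,  |z| = 0.993049.
Moduli of all roots: 0.9930.
All moduli strictly greater than 1? No.
Verdict: Not stationary.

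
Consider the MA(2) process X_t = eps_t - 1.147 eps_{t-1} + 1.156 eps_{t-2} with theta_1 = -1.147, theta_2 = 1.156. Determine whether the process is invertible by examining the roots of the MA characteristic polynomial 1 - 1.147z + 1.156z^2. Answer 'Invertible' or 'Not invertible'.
\text{Not invertible}

The MA(q) characteristic polynomial is P(z) = 1 - 1.147z + 1.156z^2.
Invertibility requires all roots to lie outside the unit circle, i.e. |z| > 1 for every root.
Set 1 + (-1.147) z + (1.156) z^2 = 0, i.e. a z^2 + b z + c = 0 with a = 1.156, b = -1.147, c = 1.
Discriminant D = b^2 - 4ac = (-1.147)^2 - 4*(1.156)*1 = 1.315609 - (4.624) = -3.308391.
D < 0, so the roots are the complex-conjugate pair z = (-b +/- i sqrt(-D)) / (2a) = 0.4961 +/- 0.7867i.
For a conjugate pair |z|^2 = z * conj(z) = (product of roots) = c/a = 1/(1.156) = 0.865052, so |z| = sqrt(0.865052) = 0.9301 for both roots.
Moduli of all roots: 0.9301, 0.9301.
All moduli strictly greater than 1? No.
Verdict: Not invertible.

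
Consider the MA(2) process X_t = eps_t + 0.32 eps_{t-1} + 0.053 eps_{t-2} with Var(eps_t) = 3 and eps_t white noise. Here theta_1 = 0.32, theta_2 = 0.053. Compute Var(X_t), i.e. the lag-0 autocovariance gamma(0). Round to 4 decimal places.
\gamma(0) = 3.3156

For an MA(q) process X_t = eps_t + sum_i theta_i eps_{t-i} with
Var(eps_t) = sigma^2, the variance is
  gamma(0) = sigma^2 * (1 + sum_i theta_i^2).
  sum_i theta_i^2 = (0.32)^2 + (0.053)^2 = 0.1024 + 0.002809 = 0.105209.
  gamma(0) = 3 * (1 + 0.105209) = 3 * 1.105209 = 3.315627, which rounds to 3.3156.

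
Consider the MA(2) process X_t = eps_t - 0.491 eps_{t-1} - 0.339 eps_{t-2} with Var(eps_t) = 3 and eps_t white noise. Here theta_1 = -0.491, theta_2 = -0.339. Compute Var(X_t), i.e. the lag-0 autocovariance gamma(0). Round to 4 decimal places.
\gamma(0) = 4.0680

For an MA(q) process X_t = eps_t + sum_i theta_i eps_{t-i} with
Var(eps_t) = sigma^2, the variance is
  gamma(0) = sigma^2 * (1 + sum_i theta_i^2).
  sum_i theta_i^2 = (-0.491)^2 + (-0.339)^2 = 0.241081 + 0.114921 = 0.356002.
  gamma(0) = 3 * (1 + 0.356002) = 3 * 1.356002 = 4.068006, which rounds to 4.0680.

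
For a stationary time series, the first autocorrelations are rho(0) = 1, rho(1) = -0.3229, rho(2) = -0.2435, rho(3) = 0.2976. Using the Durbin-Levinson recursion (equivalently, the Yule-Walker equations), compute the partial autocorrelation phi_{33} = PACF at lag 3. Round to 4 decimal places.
\phi_{33} = 0.0829

The PACF at lag k is phi_{kk}, the last component of the solution
to the Yule-Walker system G_k phi = r_k where
  (G_k)_{ij} = rho(|i - j|), (r_k)_i = rho(i), i,j = 1..k.
Equivalently, Durbin-Levinson gives phi_{kk} iteratively:
  phi_{11} = rho(1)
  phi_{kk} = [rho(k) - sum_{j=1..k-1} phi_{k-1,j} rho(k-j)]
            / [1 - sum_{j=1..k-1} phi_{k-1,j} rho(j)],
  phi_{k,j} = phi_{k-1,j} - phi_{kk} phi_{k-1,k-j},  j = 1..k-1.
Step k = 1:
  phi_11 = rho(1) = -0.3229.
Step k = 2:
  phi_22 = [rho(2) - phi_11 rho(1)] / [1 - phi_11 rho(1)] = [-0.2435 - (-0.3229)(-0.3229)] / [1 - (-0.3229)(-0.3229)]
         = -0.34776441 / 0.89573559 = -0.388244.
  Update: phi_21 = phi_11 - phi_22 phi_11 = -0.3229 - (-0.388244)(-0.3229) = -0.448264.
Step k = 3:
  phi_33 = [rho(3) - phi_21 rho(2) - phi_22 rho(1)] / [1 - phi_21 rho(1) - phi_22 rho(2)]
    numerator   = 0.2976 - (-0.448264)(-0.2435) - (-0.388244)(-0.3229) = 0.06308353
    denominator = 1 - (-0.448264)(-0.3229) - (-0.388244)(-0.2435) = 0.76071797
  phi_33 = 0.06308353 / 0.76071797 = 0.0829.
Therefore phi_{33} = 0.0829.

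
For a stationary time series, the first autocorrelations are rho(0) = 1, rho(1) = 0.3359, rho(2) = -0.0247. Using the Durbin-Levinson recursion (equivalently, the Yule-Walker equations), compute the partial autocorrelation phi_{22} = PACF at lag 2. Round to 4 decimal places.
\phi_{22} = -0.1550

The PACF at lag k is phi_{kk}, the last component of the solution
to the Yule-Walker system G_k phi = r_k where
  (G_k)_{ij} = rho(|i - j|), (r_k)_i = rho(i), i,j = 1..k.
Equivalently, Durbin-Levinson gives phi_{kk} iteratively:
  phi_{11} = rho(1)
  phi_{kk} = [rho(k) - sum_{j=1..k-1} phi_{k-1,j} rho(k-j)]
            / [1 - sum_{j=1..k-1} phi_{k-1,j} rho(j)],
  phi_{k,j} = phi_{k-1,j} - phi_{kk} phi_{k-1,k-j},  j = 1..k-1.
Step k = 1:
  phi_11 = rho(1) = 0.3359.
Step k = 2:
  phi_22 = [rho(2) - phi_11 rho(1)] / [1 - phi_11 rho(1)] = [-0.0247 - (0.3359)(0.3359)] / [1 - (0.3359)(0.3359)]
         = -0.13752881 / 0.88717119 = -0.155.
Therefore phi_{22} = -0.1550.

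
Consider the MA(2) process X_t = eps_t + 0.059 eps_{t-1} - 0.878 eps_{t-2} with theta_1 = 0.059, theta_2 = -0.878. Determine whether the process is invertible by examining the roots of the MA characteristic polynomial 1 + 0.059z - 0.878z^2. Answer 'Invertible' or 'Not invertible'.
\text{Invertible}

The MA(q) characteristic polynomial is P(z) = 1 + 0.059z - 0.878z^2.
Invertibility requires all roots to lie outside the unit circle, i.e. |z| > 1 for every root.
Set 1 + (0.059) z + (-0.878) z^2 = 0, i.e. a z^2 + b z + c = 0 with a = -0.878, b = 0.059, c = 1.
Discriminant D = b^2 - 4ac = (0.059)^2 - 4*(-0.878)*1 = 0.003481 - (-3.512) = 3.515481.
D >= 0, so the roots are real: z = (-b +/- sqrt(D)) / (2a) = (-0.059 +/- 1.874962) / (-1.756).
  z_1 = (-0.059 + 1.874962) / (-1.756) = -1.0341,   |z_1| = 1.0341.
  z_2 = (-0.059 - 1.874962) / (-1.756) = 1.1013,   |z_2| = 1.1013.
Moduli of all roots: 1.0341, 1.1013.
All moduli strictly greater than 1? Yes.
Verdict: Invertible.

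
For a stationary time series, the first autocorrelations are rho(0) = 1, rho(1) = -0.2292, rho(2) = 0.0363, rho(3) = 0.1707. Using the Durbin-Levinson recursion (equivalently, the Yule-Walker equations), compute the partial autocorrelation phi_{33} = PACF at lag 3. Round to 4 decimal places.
\phi_{33} = 0.1850

The PACF at lag k is phi_{kk}, the last component of the solution
to the Yule-Walker system G_k phi = r_k where
  (G_k)_{ij} = rho(|i - j|), (r_k)_i = rho(i), i,j = 1..k.
Equivalently, Durbin-Levinson gives phi_{kk} iteratively:
  phi_{11} = rho(1)
  phi_{kk} = [rho(k) - sum_{j=1..k-1} phi_{k-1,j} rho(k-j)]
            / [1 - sum_{j=1..k-1} phi_{k-1,j} rho(j)],
  phi_{k,j} = phi_{k-1,j} - phi_{kk} phi_{k-1,k-j},  j = 1..k-1.
Step k = 1:
  phi_11 = rho(1) = -0.2292.
Step k = 2:
  phi_22 = [rho(2) - phi_11 rho(1)] / [1 - phi_11 rho(1)] = [0.0363 - (-0.2292)(-0.2292)] / [1 - (-0.2292)(-0.2292)]
         = -0.01623264 / 0.94746736 = -0.017133.
  Update: phi_21 = phi_11 - phi_22 phi_11 = -0.2292 - (-0.017133)(-0.2292) = -0.233127.
Step k = 3:
  phi_33 = [rho(3) - phi_21 rho(2) - phi_22 rho(1)] / [1 - phi_21 rho(1) - phi_22 rho(2)]
    numerator   = 0.1707 - (-0.233127)(0.0363) - (-0.017133)(-0.2292) = 0.1752357
    denominator = 1 - (-0.233127)(-0.2292) - (-0.017133)(0.0363) = 0.94718925
  phi_33 = 0.1752357 / 0.94718925 = 0.185.
Therefore phi_{33} = 0.1850.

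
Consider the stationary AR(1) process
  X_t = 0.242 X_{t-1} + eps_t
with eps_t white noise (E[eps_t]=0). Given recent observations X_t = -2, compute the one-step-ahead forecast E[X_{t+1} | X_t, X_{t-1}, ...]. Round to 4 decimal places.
E[X_{t+1} \mid \mathcal F_t] = -0.4840

For an AR(p) model X_t = c + sum_i phi_i X_{t-i} + eps_t, the
one-step-ahead conditional mean is
  E[X_{t+1} | X_t, ...] = c + sum_i phi_i X_{t+1-i}.
Substitute known values:
  E[X_{t+1} | ...] = (0.242) * (-2)
                   = -0.4840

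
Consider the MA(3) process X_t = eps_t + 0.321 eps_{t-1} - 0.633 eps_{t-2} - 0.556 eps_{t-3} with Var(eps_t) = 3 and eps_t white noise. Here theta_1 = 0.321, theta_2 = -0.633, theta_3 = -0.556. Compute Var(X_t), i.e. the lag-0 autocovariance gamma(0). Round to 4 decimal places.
\gamma(0) = 5.4386

For an MA(q) process X_t = eps_t + sum_i theta_i eps_{t-i} with
Var(eps_t) = sigma^2, the variance is
  gamma(0) = sigma^2 * (1 + sum_i theta_i^2).
  sum_i theta_i^2 = (0.321)^2 + (-0.633)^2 + (-0.556)^2 = 0.103041 + 0.400689 + 0.309136 = 0.812866.
  gamma(0) = 3 * (1 + 0.812866) = 3 * 1.812866 = 5.438598, which rounds to 5.4386.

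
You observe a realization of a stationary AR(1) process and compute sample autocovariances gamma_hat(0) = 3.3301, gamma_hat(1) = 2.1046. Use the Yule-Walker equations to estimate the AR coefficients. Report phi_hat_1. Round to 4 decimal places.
\hat\phi_{1} = 0.6320

The Yule-Walker equations for an AR(p) process read, in matrix form,
  Gamma_p phi = r_p,   with   (Gamma_p)_{ij} = gamma(|i - j|),
                       (r_p)_i = gamma(i),   i,j = 1..p.
Substitute the sample gammas (Toeplitz matrix and right-hand side of size 1):
  Gamma_p = [[3.3301]]
  r_p     = [2.1046]
With p = 1 this is the single equation gamma(0) phi_1 = gamma(1):
  phi_hat_1 = gamma(1) / gamma(0) = 2.1046 / 3.3301 = 0.6320.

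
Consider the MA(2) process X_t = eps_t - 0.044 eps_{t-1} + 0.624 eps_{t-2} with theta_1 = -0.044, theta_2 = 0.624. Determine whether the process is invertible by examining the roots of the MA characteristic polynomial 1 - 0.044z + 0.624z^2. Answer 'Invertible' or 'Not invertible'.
\text{Invertible}

The MA(q) characteristic polynomial is P(z) = 1 - 0.044z + 0.624z^2.
Invertibility requires all roots to lie outside the unit circle, i.e. |z| > 1 for every root.
Set 1 + (-0.044) z + (0.624) z^2 = 0, i.e. a z^2 + b z + c = 0 with a = 0.624, b = -0.044, c = 1.
Discriminant D = b^2 - 4ac = (-0.044)^2 - 4*(0.624)*1 = 0.001936 - (2.496) = -2.494064.
D < 0, so the roots are the complex-conjugate pair z = (-b +/- i sqrt(-D)) / (2a) = 0.0353 +/- 1.2654i.
For a conjugate pair |z|^2 = z * conj(z) = (product of roots) = c/a = 1/(0.624) = 1.602564, so |z| = sqrt(1.602564) = 1.2659 for both roots.
Moduli of all roots: 1.2659, 1.2659.
All moduli strictly greater than 1? Yes.
Verdict: Invertible.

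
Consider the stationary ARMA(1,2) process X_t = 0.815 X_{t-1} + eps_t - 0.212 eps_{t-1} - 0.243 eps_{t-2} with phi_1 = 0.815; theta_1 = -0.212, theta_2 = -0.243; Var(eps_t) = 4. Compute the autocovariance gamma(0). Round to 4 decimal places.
\gamma(0) = 6.1897

Multiply the model equation by X_{t-k} and take expectations. With theta_0 = psi_0 = 1 and psi_j the MA(infinity) weights, this gives
  gamma(k) - sum_i phi_i gamma(k-i) = c_k,
  c_k = sigma^2 * sum_{j=k..q} theta_j psi_{j-k}   (c_k = 0 for k > q),
using gamma(-m) = gamma(m).
psi-weights needed (psi_j = theta_j + sum_i phi_i psi_{j-i}):
  psi_1 = theta_1 + phi_1 = -0.212 + (0.815) = 0.603
  psi_2 = theta_2 + phi_1 psi_1 = -0.243 + (0.815)(0.603) = 0.248445
Right-hand sides:
  c_0 = sigma^2 (1 + theta_1 psi_1 + theta_2 psi_2) = 4 * (1 + (-0.212)(0.603) + (-0.243)(0.248445)) = 4 * 0.811792 = 3.247167
  c_1 = sigma^2 (theta_1 + theta_2 psi_1) = 4 * (-0.212 + (-0.243)(0.603)) = -1.434116
  c_2 = sigma^2 theta_2 = 4 * (-0.243) = -0.972
Equations for k = 0 and k = 1 (AR order 1):
  gamma(0) = phi_1 gamma(1) + c_0
  gamma(1) = phi_1 gamma(0) + c_1
Substituting the second into the first: gamma(0) (1 - phi_1^2) = c_0 + phi_1 c_1, so
  gamma(0) = (c_0 + phi_1 c_1) / (1 - phi_1^2) = (3.247167 + (0.815)(-1.434116)) / (1 - (0.815)^2) = 2.078363 / 0.335775 = 6.189749.
Therefore gamma(0) = 6.1897 (to 4 decimal places).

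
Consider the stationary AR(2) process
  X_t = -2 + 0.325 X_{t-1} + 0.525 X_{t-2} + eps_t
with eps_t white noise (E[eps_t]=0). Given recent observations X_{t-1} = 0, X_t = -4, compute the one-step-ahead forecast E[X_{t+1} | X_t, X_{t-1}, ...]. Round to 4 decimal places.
E[X_{t+1} \mid \mathcal F_t] = -3.3000

For an AR(p) model X_t = c + sum_i phi_i X_{t-i} + eps_t, the
one-step-ahead conditional mean is
  E[X_{t+1} | X_t, ...] = c + sum_i phi_i X_{t+1-i}.
Substitute known values:
  E[X_{t+1} | ...] = -2 + (0.325) * (-4) + (0.525) * (0)
                   = -3.3000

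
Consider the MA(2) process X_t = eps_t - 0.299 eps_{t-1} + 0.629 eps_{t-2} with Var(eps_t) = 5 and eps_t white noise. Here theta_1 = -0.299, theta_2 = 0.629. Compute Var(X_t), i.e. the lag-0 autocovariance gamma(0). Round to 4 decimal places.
\gamma(0) = 7.4252

For an MA(q) process X_t = eps_t + sum_i theta_i eps_{t-i} with
Var(eps_t) = sigma^2, the variance is
  gamma(0) = sigma^2 * (1 + sum_i theta_i^2).
  sum_i theta_i^2 = (-0.299)^2 + (0.629)^2 = 0.089401 + 0.395641 = 0.485042.
  gamma(0) = 5 * (1 + 0.485042) = 5 * 1.485042 = 7.42521, which rounds to 7.4252.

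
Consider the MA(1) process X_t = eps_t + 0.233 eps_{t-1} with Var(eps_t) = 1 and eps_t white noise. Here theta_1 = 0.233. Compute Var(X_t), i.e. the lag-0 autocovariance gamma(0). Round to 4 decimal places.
\gamma(0) = 1.0543

For an MA(q) process X_t = eps_t + sum_i theta_i eps_{t-i} with
Var(eps_t) = sigma^2, the variance is
  gamma(0) = sigma^2 * (1 + sum_i theta_i^2).
  sum_i theta_i^2 = (0.233)^2 = 0.054289.
  gamma(0) = 1 * (1 + 0.054289) = 1 * 1.054289 = 1.054289, which rounds to 1.0543.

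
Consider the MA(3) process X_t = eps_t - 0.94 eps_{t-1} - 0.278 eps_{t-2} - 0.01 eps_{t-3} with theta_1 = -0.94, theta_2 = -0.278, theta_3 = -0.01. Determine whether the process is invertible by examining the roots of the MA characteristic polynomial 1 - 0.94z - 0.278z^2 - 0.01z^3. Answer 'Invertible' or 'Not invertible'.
\text{Not invertible}

The MA(q) characteristic polynomial is P(z) = 1 - 0.94z - 0.278z^2 - 0.01z^3.
Invertibility requires all roots to lie outside the unit circle, i.e. |z| > 1 for every root.
Degree 3: look for a simple real root z0 first, then factor out (1 - z/z0) and solve the remaining quadratic.
Testing z0 = -5: P(-5) = 1 + (-0.94)(-5) + (-0.278)(-5)^2 + (-0.01)(-5)^3
  = 1 + (4.7) + (-6.95) + (1.25) = 0.  So z_0 = -5 is a root, |z_0| = 5.
Divide out the factor (1 + 0.2 z) = (1 - z/z0) (since 1/z0 = -0.2):
  P(z) = (1 + 0.2 z)(1 + (-1.14) z + (-0.05) z^2)
  [check: z-coef -1.14 - (-0.2) = -0.94; z^2-coef -0.05 - (-0.2)(-1.14) = -0.278; z^3-coef -(-0.2)(-0.05) = -0.01.]
Remaining roots from the quadratic factor 1 + (-1.14) z + (-0.05) z^2:
  Set 1 + (-1.14) z + (-0.05) z^2 = 0, i.e. a z^2 + b z + c = 0 with a = -0.05, b = -1.14, c = 1.
  Discriminant D = b^2 - 4ac = (-1.14)^2 - 4*(-0.05)*1 = 1.2996 - (-0.2) = 1.4996.
  D >= 0, so the roots are real: z = (-b +/- sqrt(D)) / (2a) = (1.14 +/- 1.224582) / (-0.1).
    z_1 = (1.14 + 1.224582) / (-0.1) = -23.6458,   |z_1| = 23.6458.
    z_2 = (1.14 - 1.224582) / (-0.1) = 0.8458,   |z_2| = 0.8458.
Moduli of all roots: 5.0000, 23.6458, 0.8458.
All moduli strictly greater than 1? No.
Verdict: Not invertible.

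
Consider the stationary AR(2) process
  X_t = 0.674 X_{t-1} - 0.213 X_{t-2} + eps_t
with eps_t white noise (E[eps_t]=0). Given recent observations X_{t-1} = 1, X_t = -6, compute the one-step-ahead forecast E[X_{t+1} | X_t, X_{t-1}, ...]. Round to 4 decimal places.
E[X_{t+1} \mid \mathcal F_t] = -4.2570

For an AR(p) model X_t = c + sum_i phi_i X_{t-i} + eps_t, the
one-step-ahead conditional mean is
  E[X_{t+1} | X_t, ...] = c + sum_i phi_i X_{t+1-i}.
Substitute known values:
  E[X_{t+1} | ...] = (0.674) * (-6) + (-0.213) * (1)
                   = -4.2570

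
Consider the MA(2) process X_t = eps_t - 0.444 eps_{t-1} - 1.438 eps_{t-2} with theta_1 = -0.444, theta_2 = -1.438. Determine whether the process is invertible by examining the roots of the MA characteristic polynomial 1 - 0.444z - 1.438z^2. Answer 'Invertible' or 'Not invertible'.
\text{Not invertible}

The MA(q) characteristic polynomial is P(z) = 1 - 0.444z - 1.438z^2.
Invertibility requires all roots to lie outside the unit circle, i.e. |z| > 1 for every root.
Set 1 + (-0.444) z + (-1.438) z^2 = 0, i.e. a z^2 + b z + c = 0 with a = -1.438, b = -0.444, c = 1.
Discriminant D = b^2 - 4ac = (-0.444)^2 - 4*(-1.438)*1 = 0.197136 - (-5.752) = 5.949136.
D >= 0, so the roots are real: z = (-b +/- sqrt(D)) / (2a) = (0.444 +/- 2.439085) / (-2.876).
  z_1 = (0.444 + 2.439085) / (-2.876) = -1.0025,   |z_1| = 1.0025.
  z_2 = (0.444 - 2.439085) / (-2.876) = 0.6937,   |z_2| = 0.6937.
Moduli of all roots: 1.0025, 0.6937.
All moduli strictly greater than 1? No.
Verdict: Not invertible.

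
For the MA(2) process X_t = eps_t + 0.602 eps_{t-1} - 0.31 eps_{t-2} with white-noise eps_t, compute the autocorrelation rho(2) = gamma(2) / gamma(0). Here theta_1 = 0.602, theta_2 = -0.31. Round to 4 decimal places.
\rho(2) = -0.2125

For an MA(q) process with theta_0 = 1, the autocovariance is
  gamma(k) = sigma^2 * sum_{i=0..q-k} theta_i * theta_{i+k},
and rho(k) = gamma(k) / gamma(0). Sigma^2 cancels.
  numerator   = (1)*(-0.31) = -0.31.
  denominator = (1)^2 + (0.602)^2 + (-0.31)^2 = 1.458504.
  rho(2) = -0.31 / 1.458504 = -0.2125.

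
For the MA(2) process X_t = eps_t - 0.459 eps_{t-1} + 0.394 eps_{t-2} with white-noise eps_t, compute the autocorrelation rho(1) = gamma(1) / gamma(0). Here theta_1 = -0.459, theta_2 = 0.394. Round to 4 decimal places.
\rho(1) = -0.4684

For an MA(q) process with theta_0 = 1, the autocovariance is
  gamma(k) = sigma^2 * sum_{i=0..q-k} theta_i * theta_{i+k},
and rho(k) = gamma(k) / gamma(0). Sigma^2 cancels.
  numerator   = (1)*(-0.459) + (-0.459)*(0.394) = -0.639846.
  denominator = (1)^2 + (-0.459)^2 + (0.394)^2 = 1.365917.
  rho(1) = -0.639846 / 1.365917 = -0.4684.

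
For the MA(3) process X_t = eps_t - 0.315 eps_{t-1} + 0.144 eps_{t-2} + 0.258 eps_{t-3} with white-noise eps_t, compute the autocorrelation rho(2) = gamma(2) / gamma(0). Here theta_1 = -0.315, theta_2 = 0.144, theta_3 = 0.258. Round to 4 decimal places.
\rho(2) = 0.0529

For an MA(q) process with theta_0 = 1, the autocovariance is
  gamma(k) = sigma^2 * sum_{i=0..q-k} theta_i * theta_{i+k},
and rho(k) = gamma(k) / gamma(0). Sigma^2 cancels.
  numerator   = (1)*(0.144) + (-0.315)*(0.258) = 0.06273.
  denominator = (1)^2 + (-0.315)^2 + (0.144)^2 + (0.258)^2 = 1.186525.
  rho(2) = 0.06273 / 1.186525 = 0.0529.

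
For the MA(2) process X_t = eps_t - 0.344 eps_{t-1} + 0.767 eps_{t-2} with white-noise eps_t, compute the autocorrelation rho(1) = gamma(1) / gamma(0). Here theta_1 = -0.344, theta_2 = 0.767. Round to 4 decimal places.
\rho(1) = -0.3562

For an MA(q) process with theta_0 = 1, the autocovariance is
  gamma(k) = sigma^2 * sum_{i=0..q-k} theta_i * theta_{i+k},
and rho(k) = gamma(k) / gamma(0). Sigma^2 cancels.
  numerator   = (1)*(-0.344) + (-0.344)*(0.767) = -0.607848.
  denominator = (1)^2 + (-0.344)^2 + (0.767)^2 = 1.706625.
  rho(1) = -0.607848 / 1.706625 = -0.3562.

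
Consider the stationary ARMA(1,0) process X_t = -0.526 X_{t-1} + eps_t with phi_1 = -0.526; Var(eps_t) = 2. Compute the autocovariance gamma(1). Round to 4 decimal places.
\gamma(1) = -1.4544

Multiply the model equation by X_{t-k} and take expectations. With theta_0 = psi_0 = 1 and psi_j the MA(infinity) weights, this gives
  gamma(k) - sum_i phi_i gamma(k-i) = c_k,
  c_k = sigma^2 * sum_{j=k..q} theta_j psi_{j-k}   (c_k = 0 for k > q),
using gamma(-m) = gamma(m).
Pure AR (q = 0): c_0 = sigma^2 = 2, c_k = 0 for k >= 1.
Equations for k = 0 and k = 1 (AR order 1):
  gamma(0) = phi_1 gamma(1) + c_0
  gamma(1) = phi_1 gamma(0) + c_1
Substituting the second into the first: gamma(0) (1 - phi_1^2) = c_0 + phi_1 c_1, so
  gamma(0) = c_0 / (1 - phi_1^2) = 2 / (1 - (-0.526)^2) = 2 / 0.723324 = 2.765013.
  gamma(1) = phi_1 gamma(0) = (-0.526)(2.765013) = -1.454397.
Therefore gamma(1) = -1.4544 (to 4 decimal places).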